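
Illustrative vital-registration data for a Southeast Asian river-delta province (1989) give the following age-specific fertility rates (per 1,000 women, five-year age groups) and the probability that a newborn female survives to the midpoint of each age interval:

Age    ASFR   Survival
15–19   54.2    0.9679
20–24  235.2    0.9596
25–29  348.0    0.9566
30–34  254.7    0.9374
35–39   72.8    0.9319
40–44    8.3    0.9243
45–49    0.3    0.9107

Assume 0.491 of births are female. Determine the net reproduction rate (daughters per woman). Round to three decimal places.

Proportion female at birth = 0.491.
Per-age-group product (5 × ASFR × survival probability):
  15–19: 5 × 54.2/1000 × 0.9679 = 0.26230
  20–24: 5 × 235.2/1000 × 0.9596 = 1.12849
  25–29: 5 × 348.0/1000 × 0.9566 = 1.66448
  30–34: 5 × 254.7/1000 × 0.9374 = 1.19378
  35–39: 5 × 72.8/1000 × 0.9319 = 0.33921
  40–44: 5 × 8.3/1000 × 0.9243 = 0.03836
  45–49: 5 × 0.3/1000 × 0.9107 = 0.00137
Sum = 4.62799
NRR = 0.491 × 4.62799 = 2.27234
With NRR above 1 the population is above replacement fertility.

2.272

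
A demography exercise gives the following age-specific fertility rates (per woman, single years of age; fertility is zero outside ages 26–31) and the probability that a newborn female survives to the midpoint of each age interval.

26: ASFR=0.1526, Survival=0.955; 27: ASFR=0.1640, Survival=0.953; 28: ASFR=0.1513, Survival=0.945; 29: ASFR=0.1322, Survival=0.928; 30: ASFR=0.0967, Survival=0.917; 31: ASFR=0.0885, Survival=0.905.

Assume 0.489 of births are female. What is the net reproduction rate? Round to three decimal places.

Proportion female at birth = 0.489.
Each age group contributes 1 × ASFR × survival:
  26: 1 × 0.1526 × 0.955 = 0.14573
  27: 1 × 0.1640 × 0.953 = 0.15629
  28: 1 × 0.1513 × 0.945 = 0.14298
  29: 1 × 0.1322 × 0.928 = 0.12268
  30: 1 × 0.0967 × 0.917 = 0.08867
  31: 1 × 0.0885 × 0.905 = 0.08009
Sum = 0.73644
NRR = 0.489 × 0.73644 = 0.36012
With NRR below 1 the population is below replacement fertility.

0.360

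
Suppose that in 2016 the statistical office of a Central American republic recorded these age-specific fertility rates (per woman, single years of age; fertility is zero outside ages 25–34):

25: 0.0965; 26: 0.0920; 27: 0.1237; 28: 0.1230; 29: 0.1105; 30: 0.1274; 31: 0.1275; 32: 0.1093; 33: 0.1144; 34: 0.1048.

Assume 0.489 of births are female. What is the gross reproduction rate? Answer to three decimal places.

0.552

Proportion female at birth = 0.489.
Sum of ASFRs = 0.0965 + 0.0920 + 0.1237 + 0.1230 + 0.1105 + 0.1274 + 0.1275 + 0.1093 + 0.1144 + 0.1048 = 1.1291
TFR = 1.1291
GRR = 0.489 × 1.1291 = 0.55213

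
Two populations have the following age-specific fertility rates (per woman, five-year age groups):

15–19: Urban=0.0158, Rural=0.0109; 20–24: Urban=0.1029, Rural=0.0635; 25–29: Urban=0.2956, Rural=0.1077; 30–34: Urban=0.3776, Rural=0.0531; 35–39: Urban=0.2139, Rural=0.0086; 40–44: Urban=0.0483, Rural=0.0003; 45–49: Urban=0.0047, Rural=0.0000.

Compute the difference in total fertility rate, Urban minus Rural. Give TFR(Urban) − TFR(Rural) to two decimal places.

4.07

Urban:
  Sum of ASFRs = 0.0158 + 0.1029 + 0.2956 + 0.3776 + 0.2139 + 0.0483 + 0.0047 = 1.0588
  TFR = 5 × 1.0588 = 5.294
Rural:
  Sum of ASFRs = 0.0109 + 0.0635 + 0.1077 + 0.0531 + 0.0086 + 0.0003 + 0.0000 = 0.2441
  TFR = 5 × 0.2441 = 1.2205
Difference = 5.294 − 1.2205 = 4.0735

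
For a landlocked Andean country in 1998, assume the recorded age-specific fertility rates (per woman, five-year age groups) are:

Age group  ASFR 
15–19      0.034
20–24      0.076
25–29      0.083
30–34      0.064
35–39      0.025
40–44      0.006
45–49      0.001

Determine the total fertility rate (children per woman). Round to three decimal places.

1.445

Sum of ASFRs = 0.034 + 0.076 + 0.083 + 0.064 + 0.025 + 0.006 + 0.001 = 0.289
TFR = 5 × 0.289 = 1.445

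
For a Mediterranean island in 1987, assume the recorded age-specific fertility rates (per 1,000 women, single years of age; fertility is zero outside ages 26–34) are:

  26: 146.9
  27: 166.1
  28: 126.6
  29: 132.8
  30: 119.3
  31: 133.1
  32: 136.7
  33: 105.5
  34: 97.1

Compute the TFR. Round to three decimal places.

1.164

Sum of ASFRs = 146.9 + 166.1 + 126.6 + 132.8 + 119.3 + 133.1 + 136.7 + 105.5 + 97.1 = 1164.1
TFR = 1164.1 / 1000 = 1.1641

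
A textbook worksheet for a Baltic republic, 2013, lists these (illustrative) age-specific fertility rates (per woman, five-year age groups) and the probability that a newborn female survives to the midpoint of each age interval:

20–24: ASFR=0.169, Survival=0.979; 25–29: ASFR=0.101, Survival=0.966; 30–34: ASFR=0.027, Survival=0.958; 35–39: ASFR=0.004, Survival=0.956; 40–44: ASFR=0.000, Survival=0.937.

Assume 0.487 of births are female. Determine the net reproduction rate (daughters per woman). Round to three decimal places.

Proportion female at birth = 0.487.
Each age group contributes 5 × ASFR × survival:
  20–24: 5 × 0.169 × 0.979 = 0.82726
  25–29: 5 × 0.101 × 0.966 = 0.48783
  30–34: 5 × 0.027 × 0.958 = 0.12933
  35–39: 5 × 0.004 × 0.956 = 0.01912
  40–44: 5 × 0.000 × 0.937 = 0.00000
Sum = 1.46354
NRR = 0.487 × 1.46354 = 0.71274

0.713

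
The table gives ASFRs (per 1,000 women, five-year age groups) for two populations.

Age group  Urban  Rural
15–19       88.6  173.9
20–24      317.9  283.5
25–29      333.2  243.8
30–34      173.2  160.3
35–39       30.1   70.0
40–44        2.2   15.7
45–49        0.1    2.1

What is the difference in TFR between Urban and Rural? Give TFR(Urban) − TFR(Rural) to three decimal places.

-0.020

Urban:
  Sum of ASFRs = 88.6 + 317.9 + 333.2 + 173.2 + 30.1 + 2.2 + 0.1 = 945.3
  TFR = 5 × 945.3 / 1000 = 4.7265
Rural:
  Sum of ASFRs = 173.9 + 283.5 + 243.8 + 160.3 + 70.0 + 15.7 + 2.1 = 949.3
  TFR = 5 × 949.3 / 1000 = 4.7465
Difference = 4.7265 − 4.7465 = -0.02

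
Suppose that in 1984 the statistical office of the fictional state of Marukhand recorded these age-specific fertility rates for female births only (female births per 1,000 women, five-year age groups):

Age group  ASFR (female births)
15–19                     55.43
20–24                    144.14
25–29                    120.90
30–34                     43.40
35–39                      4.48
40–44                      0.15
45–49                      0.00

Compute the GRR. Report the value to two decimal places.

1.84

Sum of female ASFRs = 55.43 + 144.14 + 120.90 + 43.40 + 4.48 + 0.15 + 0.00 = 368.50
GRR = 5 × 368.50 / 1000 = 1.8425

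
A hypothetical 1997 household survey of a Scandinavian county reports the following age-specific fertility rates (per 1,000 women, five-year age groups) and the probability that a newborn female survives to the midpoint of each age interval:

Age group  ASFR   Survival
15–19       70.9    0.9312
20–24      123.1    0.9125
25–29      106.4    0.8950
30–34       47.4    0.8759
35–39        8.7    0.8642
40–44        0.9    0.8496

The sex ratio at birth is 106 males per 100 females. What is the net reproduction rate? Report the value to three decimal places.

Proportion female at birth = 100 / (100 + 106) = 0.48544.
Per-age-group product (5 × ASFR × survival probability):
  15–19: 5 × 70.9/1000 × 0.9312 = 0.33011
  20–24: 5 × 123.1/1000 × 0.9125 = 0.56164
  25–29: 5 × 106.4/1000 × 0.8950 = 0.47614
  30–34: 5 × 47.4/1000 × 0.8759 = 0.20759
  35–39: 5 × 8.7/1000 × 0.8642 = 0.03759
  40–44: 5 × 0.9/1000 × 0.8496 = 0.00382
Sum = 1.61689
NRR = 0.48544 × 1.61689 = 0.78490

0.785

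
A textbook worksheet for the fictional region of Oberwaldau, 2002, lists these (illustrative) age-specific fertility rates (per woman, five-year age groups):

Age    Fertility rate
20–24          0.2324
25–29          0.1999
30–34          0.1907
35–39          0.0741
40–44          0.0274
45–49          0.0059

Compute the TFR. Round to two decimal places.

Sum of ASFRs = 0.2324 + 0.1999 + 0.1907 + 0.0741 + 0.0274 + 0.0059 = 0.7304
TFR = 5 × 0.7304 = 3.652

3.65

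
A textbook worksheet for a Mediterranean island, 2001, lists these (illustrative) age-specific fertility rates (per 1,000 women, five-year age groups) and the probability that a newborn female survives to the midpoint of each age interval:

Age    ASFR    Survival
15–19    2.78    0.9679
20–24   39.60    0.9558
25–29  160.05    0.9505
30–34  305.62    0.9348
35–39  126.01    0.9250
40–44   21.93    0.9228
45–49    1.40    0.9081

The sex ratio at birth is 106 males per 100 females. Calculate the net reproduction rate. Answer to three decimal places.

Proportion female at birth = 100 / (100 + 106) = 0.48544.
Weighting each age-specific rate by interval width and survival:
  15–19: 5 × 2.78/1000 × 0.9679 = 0.01345
  20–24: 5 × 39.60/1000 × 0.9558 = 0.18925
  25–29: 5 × 160.05/1000 × 0.9505 = 0.76064
  30–34: 5 × 305.62/1000 × 0.9348 = 1.42847
  35–39: 5 × 126.01/1000 × 0.9250 = 0.58280
  40–44: 5 × 21.93/1000 × 0.9228 = 0.10119
  45–49: 5 × 1.40/1000 × 0.9081 = 0.00636
Sum = 3.08216
NRR = 0.48544 × 3.08216 = 1.49620
NRR > 1, so each generation more than replaces itself.

1.496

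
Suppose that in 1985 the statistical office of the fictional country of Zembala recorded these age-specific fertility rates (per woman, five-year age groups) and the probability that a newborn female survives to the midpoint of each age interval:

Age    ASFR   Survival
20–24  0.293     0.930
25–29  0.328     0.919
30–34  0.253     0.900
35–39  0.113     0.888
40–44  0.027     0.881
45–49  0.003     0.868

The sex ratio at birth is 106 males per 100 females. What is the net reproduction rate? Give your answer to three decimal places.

Proportion female at birth = 100 / (100 + 106) = 0.48544.
Weighting each age-specific rate by interval width and survival:
  20–24: 5 × 0.293 × 0.930 = 1.36245
  25–29: 5 × 0.328 × 0.919 = 1.50716
  30–34: 5 × 0.253 × 0.900 = 1.13850
  35–39: 5 × 0.113 × 0.888 = 0.50172
  40–44: 5 × 0.027 × 0.881 = 0.11894
  45–49: 5 × 0.003 × 0.868 = 0.01302
Sum = 4.64179
NRR = 0.48544 × 4.64179 = 2.25331
NRR > 1, so each generation more than replaces itself.

2.253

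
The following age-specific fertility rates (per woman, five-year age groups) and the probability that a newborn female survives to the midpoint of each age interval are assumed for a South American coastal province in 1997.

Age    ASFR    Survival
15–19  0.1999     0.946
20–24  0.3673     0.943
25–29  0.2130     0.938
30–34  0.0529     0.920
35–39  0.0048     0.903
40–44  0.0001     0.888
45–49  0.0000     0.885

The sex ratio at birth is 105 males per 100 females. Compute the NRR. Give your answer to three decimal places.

1.923

Proportion female at birth = 100 / (100 + 105) = 0.48780.
Each age group contributes 5 × ASFR × survival:
  15–19: 5 × 0.1999 × 0.946 = 0.94553
  20–24: 5 × 0.3673 × 0.943 = 1.73182
  25–29: 5 × 0.2130 × 0.938 = 0.99897
  30–34: 5 × 0.0529 × 0.920 = 0.24334
  35–39: 5 × 0.0048 × 0.903 = 0.02167
  40–44: 5 × 0.0001 × 0.888 = 0.00044
  45–49: 5 × 0.0000 × 0.885 = 0.00000
Sum = 3.94177
NRR = 0.48780 × 3.94177 = 1.92280
With NRR above 1 the population is above replacement fertility.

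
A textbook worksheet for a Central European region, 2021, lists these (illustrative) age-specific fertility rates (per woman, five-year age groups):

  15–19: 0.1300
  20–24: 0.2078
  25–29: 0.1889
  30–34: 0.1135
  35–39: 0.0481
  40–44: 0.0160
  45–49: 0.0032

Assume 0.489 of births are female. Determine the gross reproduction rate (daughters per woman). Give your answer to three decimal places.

1.730

Proportion female at birth = 0.489.
Sum of ASFRs = 0.1300 + 0.2078 + 0.1889 + 0.1135 + 0.0481 + 0.0160 + 0.0032 = 0.7075
TFR = 5 × 0.7075 = 3.5375
GRR = 0.489 × 3.5375 = 1.72984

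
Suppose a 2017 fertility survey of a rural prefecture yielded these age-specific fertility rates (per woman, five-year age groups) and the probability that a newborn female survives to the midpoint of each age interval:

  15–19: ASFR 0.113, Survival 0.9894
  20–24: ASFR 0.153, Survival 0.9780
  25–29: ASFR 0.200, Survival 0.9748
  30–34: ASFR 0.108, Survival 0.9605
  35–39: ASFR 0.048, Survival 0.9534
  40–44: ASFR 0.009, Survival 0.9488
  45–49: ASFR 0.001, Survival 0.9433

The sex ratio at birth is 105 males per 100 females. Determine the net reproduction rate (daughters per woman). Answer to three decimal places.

1.501

Proportion female at birth = 100 / (100 + 105) = 0.48780.
Weighting each age-specific rate by interval width and survival:
  15–19: 5 × 0.113 × 0.9894 = 0.55901
  20–24: 5 × 0.153 × 0.9780 = 0.74817
  25–29: 5 × 0.200 × 0.9748 = 0.97480
  30–34: 5 × 0.108 × 0.9605 = 0.51867
  35–39: 5 × 0.048 × 0.9534 = 0.22882
  40–44: 5 × 0.009 × 0.9488 = 0.04270
  45–49: 5 × 0.001 × 0.9433 = 0.00472
Sum = 3.07689
NRR = 0.48780 × 3.07689 = 1.50091
With NRR above 1 the population is above replacement fertility.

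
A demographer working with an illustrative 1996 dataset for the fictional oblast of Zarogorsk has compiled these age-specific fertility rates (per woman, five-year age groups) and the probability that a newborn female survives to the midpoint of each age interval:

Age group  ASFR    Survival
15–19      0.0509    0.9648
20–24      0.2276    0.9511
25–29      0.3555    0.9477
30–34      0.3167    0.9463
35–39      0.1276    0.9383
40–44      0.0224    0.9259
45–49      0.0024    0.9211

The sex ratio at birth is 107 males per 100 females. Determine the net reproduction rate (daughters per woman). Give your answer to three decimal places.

Proportion female at birth = 100 / (100 + 107) = 0.48309.
Each age group contributes 5 × ASFR × survival:
  15–19: 5 × 0.0509 × 0.9648 = 0.24554
  20–24: 5 × 0.2276 × 0.9511 = 1.08235
  25–29: 5 × 0.3555 × 0.9477 = 1.68454
  30–34: 5 × 0.3167 × 0.9463 = 1.49847
  35–39: 5 × 0.1276 × 0.9383 = 0.59864
  40–44: 5 × 0.0224 × 0.9259 = 0.10370
  45–49: 5 × 0.0024 × 0.9211 = 0.01105
Sum = 5.22429
NRR = 0.48309 × 5.22429 = 2.52380
NRR > 1, so each generation more than replaces itself.

2.524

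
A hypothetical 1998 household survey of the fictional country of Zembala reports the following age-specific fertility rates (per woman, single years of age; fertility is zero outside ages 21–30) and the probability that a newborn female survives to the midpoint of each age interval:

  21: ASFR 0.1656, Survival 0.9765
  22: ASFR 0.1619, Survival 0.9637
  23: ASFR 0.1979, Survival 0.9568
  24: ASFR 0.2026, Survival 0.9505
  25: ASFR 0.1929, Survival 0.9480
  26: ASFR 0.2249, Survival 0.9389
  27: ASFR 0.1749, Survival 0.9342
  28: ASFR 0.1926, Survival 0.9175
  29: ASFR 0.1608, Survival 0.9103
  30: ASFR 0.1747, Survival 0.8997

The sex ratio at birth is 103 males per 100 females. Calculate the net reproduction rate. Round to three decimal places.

Proportion female at birth = 100 / (100 + 103) = 0.49261.
Weighting each age-specific rate by interval width and survival:
  21: 1 × 0.1656 × 0.9765 = 0.16171
  22: 1 × 0.1619 × 0.9637 = 0.15602
  23: 1 × 0.1979 × 0.9568 = 0.18935
  24: 1 × 0.2026 × 0.9505 = 0.19257
  25: 1 × 0.1929 × 0.9480 = 0.18287
  26: 1 × 0.2249 × 0.9389 = 0.21116
  27: 1 × 0.1749 × 0.9342 = 0.16339
  28: 1 × 0.1926 × 0.9175 = 0.17671
  29: 1 × 0.1608 × 0.9103 = 0.14638
  30: 1 × 0.1747 × 0.8997 = 0.15718
Sum = 1.73734
NRR = 0.49261 × 1.73734 = 0.85583
With NRR below 1 the population is below replacement fertility.

0.856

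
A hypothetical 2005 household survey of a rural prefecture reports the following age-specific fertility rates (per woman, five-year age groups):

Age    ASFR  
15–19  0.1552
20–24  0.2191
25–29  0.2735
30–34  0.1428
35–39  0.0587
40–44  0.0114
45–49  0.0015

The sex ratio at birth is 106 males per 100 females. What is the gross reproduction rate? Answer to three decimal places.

Proportion female at birth = 100 / (100 + 106) = 0.48544.
Sum of ASFRs = 0.1552 + 0.2191 + 0.2735 + 0.1428 + 0.0587 + 0.0114 + 0.0015 = 0.8622
TFR = 5 × 0.8622 = 4.311
GRR = 0.48544 × 4.311 = 2.09273

2.093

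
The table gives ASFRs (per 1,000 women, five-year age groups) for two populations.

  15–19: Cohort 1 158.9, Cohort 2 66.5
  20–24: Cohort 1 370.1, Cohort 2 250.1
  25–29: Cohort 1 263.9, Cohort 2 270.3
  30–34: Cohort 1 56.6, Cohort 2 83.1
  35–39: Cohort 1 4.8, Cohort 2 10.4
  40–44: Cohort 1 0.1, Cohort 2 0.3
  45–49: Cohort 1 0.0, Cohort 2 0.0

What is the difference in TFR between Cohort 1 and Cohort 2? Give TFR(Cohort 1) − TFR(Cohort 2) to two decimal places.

0.87

Cohort 1:
  Sum of ASFRs = 158.9 + 370.1 + 263.9 + 56.6 + 4.8 + 0.1 + 0.0 = 854.4
  TFR = 5 × 854.4 / 1000 = 4.272
Cohort 2:
  Sum of ASFRs = 66.5 + 250.1 + 270.3 + 83.1 + 10.4 + 0.3 + 0.0 = 680.7
  TFR = 5 × 680.7 / 1000 = 3.4035
Difference = 4.272 − 3.4035 = 0.8685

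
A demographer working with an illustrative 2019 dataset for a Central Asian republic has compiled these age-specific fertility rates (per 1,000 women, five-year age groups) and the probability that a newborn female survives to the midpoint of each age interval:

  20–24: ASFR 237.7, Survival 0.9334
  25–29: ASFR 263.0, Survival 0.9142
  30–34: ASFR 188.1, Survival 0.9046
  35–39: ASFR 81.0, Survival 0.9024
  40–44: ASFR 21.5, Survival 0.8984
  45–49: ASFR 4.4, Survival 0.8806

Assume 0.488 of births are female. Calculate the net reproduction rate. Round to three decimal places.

Proportion female at birth = 0.488.
Survival-weighted fertility by age (5·fₓ·Sₓ):
  20–24: 5 × 237.7/1000 × 0.9334 = 1.10935
  25–29: 5 × 263.0/1000 × 0.9142 = 1.20217
  30–34: 5 × 188.1/1000 × 0.9046 = 0.85078
  35–39: 5 × 81.0/1000 × 0.9024 = 0.36547
  40–44: 5 × 21.5/1000 × 0.8984 = 0.09658
  45–49: 5 × 4.4/1000 × 0.8806 = 0.01937
Sum = 3.64372
NRR = 0.488 × 3.64372 = 1.77814

1.778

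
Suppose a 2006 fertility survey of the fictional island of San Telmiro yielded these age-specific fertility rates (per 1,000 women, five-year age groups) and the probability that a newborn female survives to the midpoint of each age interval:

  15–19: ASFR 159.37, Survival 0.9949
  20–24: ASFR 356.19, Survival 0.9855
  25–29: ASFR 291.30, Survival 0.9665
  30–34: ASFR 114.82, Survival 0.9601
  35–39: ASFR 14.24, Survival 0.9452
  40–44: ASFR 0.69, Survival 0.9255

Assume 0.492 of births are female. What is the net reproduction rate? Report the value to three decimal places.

2.252

Proportion female at birth = 0.492.
Weighting each age-specific rate by interval width and survival:
  15–19: 5 × 159.37/1000 × 0.9949 = 0.79279
  20–24: 5 × 356.19/1000 × 0.9855 = 1.75513
  25–29: 5 × 291.30/1000 × 0.9665 = 1.40771
  30–34: 5 × 114.82/1000 × 0.9601 = 0.55119
  35–39: 5 × 14.24/1000 × 0.9452 = 0.06730
  40–44: 5 × 0.69/1000 × 0.9255 = 0.00319
Sum = 4.57731
NRR = 0.492 × 4.57731 = 2.25204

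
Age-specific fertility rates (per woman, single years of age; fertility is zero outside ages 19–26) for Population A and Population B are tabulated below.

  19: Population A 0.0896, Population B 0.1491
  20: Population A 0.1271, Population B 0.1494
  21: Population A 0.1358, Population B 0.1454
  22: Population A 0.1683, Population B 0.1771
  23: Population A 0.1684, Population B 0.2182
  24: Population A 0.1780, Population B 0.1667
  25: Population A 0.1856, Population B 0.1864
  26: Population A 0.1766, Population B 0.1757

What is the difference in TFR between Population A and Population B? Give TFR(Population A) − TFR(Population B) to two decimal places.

Population A:
  Sum of ASFRs = 0.0896 + 0.1271 + 0.1358 + 0.1683 + 0.1684 + 0.1780 + 0.1856 + 0.1766 = 1.2294
  TFR = 1.2294
Population B:
  Sum of ASFRs = 0.1491 + 0.1494 + 0.1454 + 0.1771 + 0.2182 + 0.1667 + 0.1864 + 0.1757 = 1.3680
  TFR = 1.368
Difference = 1.2294 − 1.368 = -0.1386

-0.14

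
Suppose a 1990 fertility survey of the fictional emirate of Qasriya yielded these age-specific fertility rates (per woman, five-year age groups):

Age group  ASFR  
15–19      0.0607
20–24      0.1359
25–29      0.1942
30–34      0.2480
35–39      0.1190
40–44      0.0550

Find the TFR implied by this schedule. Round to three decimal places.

4.064

Sum of ASFRs = 0.0607 + 0.1359 + 0.1942 + 0.2480 + 0.1190 + 0.0550 = 0.8128
TFR = 5 × 0.8128 = 4.064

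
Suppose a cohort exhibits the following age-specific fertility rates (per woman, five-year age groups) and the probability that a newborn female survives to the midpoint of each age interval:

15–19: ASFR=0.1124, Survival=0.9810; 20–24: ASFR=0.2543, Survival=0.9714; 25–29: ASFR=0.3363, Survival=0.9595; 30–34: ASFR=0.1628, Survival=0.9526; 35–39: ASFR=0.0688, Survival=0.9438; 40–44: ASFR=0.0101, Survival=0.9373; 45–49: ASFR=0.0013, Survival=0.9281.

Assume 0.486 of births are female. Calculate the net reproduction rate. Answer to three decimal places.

2.213

Proportion female at birth = 0.486.
Survival-weighted fertility by age (5·fₓ·Sₓ):
  15–19: 5 × 0.1124 × 0.9810 = 0.55132
  20–24: 5 × 0.2543 × 0.9714 = 1.23514
  25–29: 5 × 0.3363 × 0.9595 = 1.61340
  30–34: 5 × 0.1628 × 0.9526 = 0.77542
  35–39: 5 × 0.0688 × 0.9438 = 0.32467
  40–44: 5 × 0.0101 × 0.9373 = 0.04733
  45–49: 5 × 0.0013 × 0.9281 = 0.00603
Sum = 4.55331
NRR = 0.486 × 4.55331 = 2.21291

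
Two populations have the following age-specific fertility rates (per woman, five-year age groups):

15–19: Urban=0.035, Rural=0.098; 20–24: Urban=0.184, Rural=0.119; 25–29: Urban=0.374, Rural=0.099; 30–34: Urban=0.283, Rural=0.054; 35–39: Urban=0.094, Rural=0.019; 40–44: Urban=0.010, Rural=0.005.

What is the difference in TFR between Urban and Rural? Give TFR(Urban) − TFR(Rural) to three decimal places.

2.930

Urban:
  Sum of ASFRs = 0.035 + 0.184 + 0.374 + 0.283 + 0.094 + 0.010 = 0.980
  TFR = 5 × 0.980 = 4.9
Rural:
  Sum of ASFRs = 0.098 + 0.119 + 0.099 + 0.054 + 0.019 + 0.005 = 0.394
  TFR = 5 × 0.394 = 1.97
Difference = 4.9 − 1.97 = 2.93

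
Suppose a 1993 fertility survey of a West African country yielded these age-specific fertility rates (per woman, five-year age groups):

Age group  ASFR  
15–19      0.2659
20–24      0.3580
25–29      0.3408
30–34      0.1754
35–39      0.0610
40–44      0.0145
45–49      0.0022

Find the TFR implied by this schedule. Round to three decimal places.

6.089

Sum of ASFRs = 0.2659 + 0.3580 + 0.3408 + 0.1754 + 0.0610 + 0.0145 + 0.0022 = 1.2178
TFR = 5 × 1.2178 = 6.089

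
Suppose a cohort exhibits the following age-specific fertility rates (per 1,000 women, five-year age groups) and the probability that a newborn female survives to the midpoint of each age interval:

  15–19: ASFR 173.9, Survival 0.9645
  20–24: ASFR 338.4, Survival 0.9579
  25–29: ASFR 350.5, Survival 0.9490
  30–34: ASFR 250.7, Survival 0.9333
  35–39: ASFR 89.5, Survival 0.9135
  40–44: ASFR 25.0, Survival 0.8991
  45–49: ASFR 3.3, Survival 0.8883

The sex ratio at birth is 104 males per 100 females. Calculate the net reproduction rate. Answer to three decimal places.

2.857

Proportion female at birth = 100 / (100 + 104) = 0.49020.
Each age group contributes 5 × ASFR × survival:
  15–19: 5 × 173.9/1000 × 0.9645 = 0.83863
  20–24: 5 × 338.4/1000 × 0.9579 = 1.62077
  25–29: 5 × 350.5/1000 × 0.9490 = 1.66312
  30–34: 5 × 250.7/1000 × 0.9333 = 1.16989
  35–39: 5 × 89.5/1000 × 0.9135 = 0.40879
  40–44: 5 × 25.0/1000 × 0.8991 = 0.11239
  45–49: 5 × 3.3/1000 × 0.8883 = 0.01466
Sum = 5.82825
NRR = 0.49020 × 5.82825 = 2.85701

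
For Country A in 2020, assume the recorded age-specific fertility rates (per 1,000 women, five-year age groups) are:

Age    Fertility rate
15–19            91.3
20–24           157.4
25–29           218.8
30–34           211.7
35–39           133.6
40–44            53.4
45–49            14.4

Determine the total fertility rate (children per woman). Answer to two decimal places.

Sum of ASFRs = 91.3 + 157.4 + 218.8 + 211.7 + 133.6 + 53.4 + 14.4 = 880.6
TFR = 5 × 880.6 / 1000 = 4.403

4.40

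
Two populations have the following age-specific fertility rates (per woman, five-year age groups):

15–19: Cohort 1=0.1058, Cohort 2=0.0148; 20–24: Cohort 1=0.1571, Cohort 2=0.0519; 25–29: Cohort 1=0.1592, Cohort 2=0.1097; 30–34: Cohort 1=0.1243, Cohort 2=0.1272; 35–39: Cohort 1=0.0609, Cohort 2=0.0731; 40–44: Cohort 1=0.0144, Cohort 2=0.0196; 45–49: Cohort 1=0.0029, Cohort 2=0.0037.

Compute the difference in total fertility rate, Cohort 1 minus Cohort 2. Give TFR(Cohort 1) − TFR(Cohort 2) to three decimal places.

1.123

Cohort 1:
  Sum of ASFRs = 0.1058 + 0.1571 + 0.1592 + 0.1243 + 0.0609 + 0.0144 + 0.0029 = 0.6246
  TFR = 5 × 0.6246 = 3.123
Cohort 2:
  Sum of ASFRs = 0.0148 + 0.0519 + 0.1097 + 0.1272 + 0.0731 + 0.0196 + 0.0037 = 0.4000
  TFR = 5 × 0.4000 = 2
Difference = 3.123 − 2 = 1.123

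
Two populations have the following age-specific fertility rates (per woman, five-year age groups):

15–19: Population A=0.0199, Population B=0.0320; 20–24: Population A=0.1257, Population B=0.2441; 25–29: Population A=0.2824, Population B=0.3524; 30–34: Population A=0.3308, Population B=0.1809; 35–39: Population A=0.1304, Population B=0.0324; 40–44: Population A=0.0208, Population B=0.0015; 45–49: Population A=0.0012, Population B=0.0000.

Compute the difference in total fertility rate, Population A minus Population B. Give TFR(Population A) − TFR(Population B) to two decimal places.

0.34

Population A:
  Sum of ASFRs = 0.0199 + 0.1257 + 0.2824 + 0.3308 + 0.1304 + 0.0208 + 0.0012 = 0.9112
  TFR = 5 × 0.9112 = 4.556
Population B:
  Sum of ASFRs = 0.0320 + 0.2441 + 0.3524 + 0.1809 + 0.0324 + 0.0015 + 0.0000 = 0.8433
  TFR = 5 × 0.8433 = 4.2165
Difference = 4.556 − 4.2165 = 0.3395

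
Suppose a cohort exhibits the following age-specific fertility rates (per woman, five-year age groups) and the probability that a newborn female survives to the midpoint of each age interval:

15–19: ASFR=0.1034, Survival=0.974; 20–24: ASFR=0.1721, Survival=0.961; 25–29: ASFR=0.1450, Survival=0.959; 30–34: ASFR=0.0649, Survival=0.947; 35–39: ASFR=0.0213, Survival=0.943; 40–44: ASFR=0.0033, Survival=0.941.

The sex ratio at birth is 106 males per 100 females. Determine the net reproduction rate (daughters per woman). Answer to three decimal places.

1.189

Proportion female at birth = 100 / (100 + 106) = 0.48544.
Weighting each age-specific rate by interval width and survival:
  15–19: 5 × 0.1034 × 0.974 = 0.50356
  20–24: 5 × 0.1721 × 0.961 = 0.82694
  25–29: 5 × 0.1450 × 0.959 = 0.69528
  30–34: 5 × 0.0649 × 0.947 = 0.30730
  35–39: 5 × 0.0213 × 0.943 = 0.10043
  40–44: 5 × 0.0033 × 0.941 = 0.01553
Sum = 2.44904
NRR = 0.48544 × 2.44904 = 1.18886
With NRR above 1 the population is above replacement fertility.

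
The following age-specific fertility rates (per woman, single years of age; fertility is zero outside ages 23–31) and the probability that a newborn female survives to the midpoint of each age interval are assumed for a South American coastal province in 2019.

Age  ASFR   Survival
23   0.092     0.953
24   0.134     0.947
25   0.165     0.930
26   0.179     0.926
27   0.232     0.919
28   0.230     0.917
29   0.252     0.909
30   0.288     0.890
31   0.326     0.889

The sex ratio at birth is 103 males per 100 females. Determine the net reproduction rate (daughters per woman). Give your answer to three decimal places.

Proportion female at birth = 100 / (100 + 103) = 0.49261.
Weighting each age-specific rate by interval width and survival:
  23: 1 × 0.092 × 0.953 = 0.08768
  24: 1 × 0.134 × 0.947 = 0.12690
  25: 1 × 0.165 × 0.930 = 0.15345
  26: 1 × 0.179 × 0.926 = 0.16575
  27: 1 × 0.232 × 0.919 = 0.21321
  28: 1 × 0.230 × 0.917 = 0.21091
  29: 1 × 0.252 × 0.909 = 0.22907
  30: 1 × 0.288 × 0.890 = 0.25632
  31: 1 × 0.326 × 0.889 = 0.28981
Sum = 1.73310
NRR = 0.49261 × 1.73310 = 0.85374

0.854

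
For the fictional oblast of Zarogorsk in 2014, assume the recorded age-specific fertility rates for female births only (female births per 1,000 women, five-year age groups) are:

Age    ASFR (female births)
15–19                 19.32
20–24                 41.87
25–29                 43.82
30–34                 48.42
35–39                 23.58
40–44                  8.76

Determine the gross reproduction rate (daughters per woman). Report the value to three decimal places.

Sum of female ASFRs = 19.32 + 41.87 + 43.82 + 48.42 + 23.58 + 8.76 = 185.77
GRR = 5 × 185.77 / 1000 = 0.92885

0.929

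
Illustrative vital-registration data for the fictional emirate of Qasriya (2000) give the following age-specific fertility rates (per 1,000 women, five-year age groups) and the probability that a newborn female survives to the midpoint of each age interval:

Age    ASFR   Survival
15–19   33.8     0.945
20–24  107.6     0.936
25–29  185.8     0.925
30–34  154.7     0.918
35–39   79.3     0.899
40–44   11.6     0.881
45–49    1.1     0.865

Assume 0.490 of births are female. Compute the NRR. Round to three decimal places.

Proportion female at birth = 0.490.
Weighting each age-specific rate by interval width and survival:
  15–19: 5 × 33.8/1000 × 0.945 = 0.15971
  20–24: 5 × 107.6/1000 × 0.936 = 0.50357
  25–29: 5 × 185.8/1000 × 0.925 = 0.85933
  30–34: 5 × 154.7/1000 × 0.918 = 0.71007
  35–39: 5 × 79.3/1000 × 0.899 = 0.35645
  40–44: 5 × 11.6/1000 × 0.881 = 0.05110
  45–49: 5 × 1.1/1000 × 0.865 = 0.00476
Sum = 2.64499
NRR = 0.490 × 2.64499 = 1.29605

1.296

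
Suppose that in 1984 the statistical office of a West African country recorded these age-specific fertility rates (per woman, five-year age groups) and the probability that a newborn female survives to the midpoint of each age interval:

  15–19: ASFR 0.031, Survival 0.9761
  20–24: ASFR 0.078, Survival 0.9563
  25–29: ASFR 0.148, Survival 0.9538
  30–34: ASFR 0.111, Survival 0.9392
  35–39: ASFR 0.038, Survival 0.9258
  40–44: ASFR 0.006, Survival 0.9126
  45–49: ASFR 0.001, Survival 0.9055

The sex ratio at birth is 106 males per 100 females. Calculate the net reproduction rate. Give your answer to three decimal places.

0.951

Proportion female at birth = 100 / (100 + 106) = 0.48544.
Weighting each age-specific rate by interval width and survival:
  15–19: 5 × 0.031 × 0.9761 = 0.15130
  20–24: 5 × 0.078 × 0.9563 = 0.37296
  25–29: 5 × 0.148 × 0.9538 = 0.70581
  30–34: 5 × 0.111 × 0.9392 = 0.52126
  35–39: 5 × 0.038 × 0.9258 = 0.17590
  40–44: 5 × 0.006 × 0.9126 = 0.02738
  45–49: 5 × 0.001 × 0.9055 = 0.00453
Sum = 1.95914
NRR = 0.48544 × 1.95914 = 0.95104
An NRR under 1 implies long-run decline under these rates.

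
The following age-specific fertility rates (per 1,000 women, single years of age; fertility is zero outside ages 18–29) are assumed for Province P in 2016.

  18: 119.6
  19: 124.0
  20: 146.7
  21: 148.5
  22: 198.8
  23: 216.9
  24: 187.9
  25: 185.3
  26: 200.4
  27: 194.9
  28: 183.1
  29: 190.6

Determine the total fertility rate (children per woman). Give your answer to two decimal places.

2.10

Sum of ASFRs = 119.6 + 124.0 + 146.7 + 148.5 + 198.8 + 216.9 + 187.9 + 185.3 + 200.4 + 194.9 + 183.1 + 190.6 = 2096.7
TFR = 2096.7 / 1000 = 2.0967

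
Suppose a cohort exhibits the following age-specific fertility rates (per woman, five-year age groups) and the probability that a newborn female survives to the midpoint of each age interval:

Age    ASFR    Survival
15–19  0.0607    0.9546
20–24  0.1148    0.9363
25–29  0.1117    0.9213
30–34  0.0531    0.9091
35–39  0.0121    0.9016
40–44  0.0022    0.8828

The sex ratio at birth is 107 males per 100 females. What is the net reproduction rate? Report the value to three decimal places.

Proportion female at birth = 100 / (100 + 107) = 0.48309.
Survival-weighted fertility by age (5·fₓ·Sₓ):
  15–19: 5 × 0.0607 × 0.9546 = 0.28972
  20–24: 5 × 0.1148 × 0.9363 = 0.53744
  25–29: 5 × 0.1117 × 0.9213 = 0.51455
  30–34: 5 × 0.0531 × 0.9091 = 0.24137
  35–39: 5 × 0.0121 × 0.9016 = 0.05455
  40–44: 5 × 0.0022 × 0.8828 = 0.00971
Sum = 1.64734
NRR = 0.48309 × 1.64734 = 0.79581
An NRR under 1 implies long-run decline under these rates.

0.796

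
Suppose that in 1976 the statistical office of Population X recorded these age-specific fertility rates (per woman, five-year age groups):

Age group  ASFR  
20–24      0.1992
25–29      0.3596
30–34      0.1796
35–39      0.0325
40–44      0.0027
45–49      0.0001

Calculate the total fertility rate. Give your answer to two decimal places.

3.87

Sum of ASFRs = 0.1992 + 0.3596 + 0.1796 + 0.0325 + 0.0027 + 0.0001 = 0.7737
TFR = 5 × 0.7737 = 3.8685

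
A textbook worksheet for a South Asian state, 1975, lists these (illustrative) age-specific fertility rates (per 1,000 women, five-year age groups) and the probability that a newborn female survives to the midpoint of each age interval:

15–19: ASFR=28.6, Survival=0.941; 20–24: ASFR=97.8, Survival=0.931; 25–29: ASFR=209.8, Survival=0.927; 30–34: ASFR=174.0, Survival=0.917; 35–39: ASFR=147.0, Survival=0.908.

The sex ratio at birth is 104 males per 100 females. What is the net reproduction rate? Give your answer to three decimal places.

1.484

Proportion female at birth = 100 / (100 + 104) = 0.49020.
Survival-weighted fertility by age (5·fₓ·Sₓ):
  15–19: 5 × 28.6/1000 × 0.941 = 0.13456
  20–24: 5 × 97.8/1000 × 0.931 = 0.45526
  25–29: 5 × 209.8/1000 × 0.927 = 0.97242
  30–34: 5 × 174.0/1000 × 0.917 = 0.79779
  35–39: 5 × 147.0/1000 × 0.908 = 0.66738
Sum = 3.02741
NRR = 0.49020 × 3.02741 = 1.48404
An NRR exceeding 1 indicates intrinsic growth under these rates.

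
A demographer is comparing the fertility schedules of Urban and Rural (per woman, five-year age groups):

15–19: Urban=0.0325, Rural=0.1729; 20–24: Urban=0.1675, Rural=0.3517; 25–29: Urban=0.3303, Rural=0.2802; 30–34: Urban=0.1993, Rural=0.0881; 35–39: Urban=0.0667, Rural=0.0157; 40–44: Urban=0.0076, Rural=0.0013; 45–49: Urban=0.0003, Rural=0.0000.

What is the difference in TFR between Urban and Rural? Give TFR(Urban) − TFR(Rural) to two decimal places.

Urban:
  Sum of ASFRs = 0.0325 + 0.1675 + 0.3303 + 0.1993 + 0.0667 + 0.0076 + 0.0003 = 0.8042
  TFR = 5 × 0.8042 = 4.021
Rural:
  Sum of ASFRs = 0.1729 + 0.3517 + 0.2802 + 0.0881 + 0.0157 + 0.0013 + 0.0000 = 0.9099
  TFR = 5 × 0.9099 = 4.5495
Difference = 4.021 − 4.5495 = -0.5285

-0.53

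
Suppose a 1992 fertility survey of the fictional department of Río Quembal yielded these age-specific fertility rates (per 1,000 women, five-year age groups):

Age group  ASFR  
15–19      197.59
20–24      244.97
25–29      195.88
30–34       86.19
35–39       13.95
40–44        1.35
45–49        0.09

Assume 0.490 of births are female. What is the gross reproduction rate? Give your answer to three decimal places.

1.813

Proportion female at birth = 0.490.
Sum of ASFRs = 197.59 + 244.97 + 195.88 + 86.19 + 13.95 + 1.35 + 0.09 = 740.02
TFR = 5 × 740.02 / 1000 = 3.7001
GRR = 0.490 × 3.7001 = 1.81305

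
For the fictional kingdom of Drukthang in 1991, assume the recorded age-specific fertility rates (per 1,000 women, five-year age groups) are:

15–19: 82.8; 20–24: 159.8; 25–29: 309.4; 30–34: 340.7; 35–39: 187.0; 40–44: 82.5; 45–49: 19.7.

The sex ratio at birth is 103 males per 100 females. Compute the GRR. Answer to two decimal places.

Proportion female at birth = 100 / (100 + 103) = 0.49261.
Sum of ASFRs = 82.8 + 159.8 + 309.4 + 340.7 + 187.0 + 82.5 + 19.7 = 1181.9
TFR = 5 × 1181.9 / 1000 = 5.9095
GRR = 0.49261 × 5.9095 = 2.91108

2.91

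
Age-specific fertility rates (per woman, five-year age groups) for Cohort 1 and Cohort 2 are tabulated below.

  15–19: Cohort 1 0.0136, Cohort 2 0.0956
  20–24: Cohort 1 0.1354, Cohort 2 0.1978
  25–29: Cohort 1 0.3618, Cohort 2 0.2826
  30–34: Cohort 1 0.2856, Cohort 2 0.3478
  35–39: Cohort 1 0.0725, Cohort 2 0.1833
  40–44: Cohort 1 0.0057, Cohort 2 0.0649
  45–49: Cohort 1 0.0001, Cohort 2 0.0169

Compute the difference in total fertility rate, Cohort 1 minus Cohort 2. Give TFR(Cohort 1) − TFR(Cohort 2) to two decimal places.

-1.57

Cohort 1:
  Sum of ASFRs = 0.0136 + 0.1354 + 0.3618 + 0.2856 + 0.0725 + 0.0057 + 0.0001 = 0.8747
  TFR = 5 × 0.8747 = 4.3735
Cohort 2:
  Sum of ASFRs = 0.0956 + 0.1978 + 0.2826 + 0.3478 + 0.1833 + 0.0649 + 0.0169 = 1.1889
  TFR = 5 × 1.1889 = 5.9445
Difference = 4.3735 − 5.9445 = -1.571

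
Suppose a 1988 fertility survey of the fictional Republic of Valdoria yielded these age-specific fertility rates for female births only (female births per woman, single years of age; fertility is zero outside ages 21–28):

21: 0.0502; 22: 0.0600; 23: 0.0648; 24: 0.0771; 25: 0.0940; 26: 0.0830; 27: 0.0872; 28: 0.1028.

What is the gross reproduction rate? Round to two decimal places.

0.62

Sum of female ASFRs = 0.0502 + 0.0600 + 0.0648 + 0.0771 + 0.0940 + 0.0830 + 0.0872 + 0.1028 = 0.6191
GRR = 0.6191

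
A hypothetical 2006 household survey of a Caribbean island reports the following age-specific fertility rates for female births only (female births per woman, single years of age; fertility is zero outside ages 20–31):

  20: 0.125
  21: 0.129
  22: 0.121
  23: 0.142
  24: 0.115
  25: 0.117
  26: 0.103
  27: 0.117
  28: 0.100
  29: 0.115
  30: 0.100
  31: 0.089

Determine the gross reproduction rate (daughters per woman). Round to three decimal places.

1.373

Sum of female ASFRs = 0.125 + 0.129 + 0.121 + 0.142 + 0.115 + 0.117 + 0.103 + 0.117 + 0.100 + 0.115 + 0.100 + 0.089 = 1.373
GRR = 1.373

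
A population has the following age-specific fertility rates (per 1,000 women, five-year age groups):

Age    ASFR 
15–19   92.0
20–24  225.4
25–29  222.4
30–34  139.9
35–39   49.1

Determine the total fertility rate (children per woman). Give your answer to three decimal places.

Sum of ASFRs = 92.0 + 225.4 + 222.4 + 139.9 + 49.1 = 728.8
TFR = 5 × 728.8 / 1000 = 3.644

3.644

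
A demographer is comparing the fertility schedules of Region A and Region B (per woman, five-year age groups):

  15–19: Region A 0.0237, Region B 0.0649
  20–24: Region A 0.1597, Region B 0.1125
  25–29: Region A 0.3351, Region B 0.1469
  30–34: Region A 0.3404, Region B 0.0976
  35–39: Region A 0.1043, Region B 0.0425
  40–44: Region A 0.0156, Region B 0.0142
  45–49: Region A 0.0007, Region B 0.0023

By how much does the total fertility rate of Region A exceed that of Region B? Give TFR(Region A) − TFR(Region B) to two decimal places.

2.49

Region A:
  Sum of ASFRs = 0.0237 + 0.1597 + 0.3351 + 0.3404 + 0.1043 + 0.0156 + 0.0007 = 0.9795
  TFR = 5 × 0.9795 = 4.8975
Region B:
  Sum of ASFRs = 0.0649 + 0.1125 + 0.1469 + 0.0976 + 0.0425 + 0.0142 + 0.0023 = 0.4809
  TFR = 5 × 0.4809 = 2.4045
Difference = 4.8975 − 2.4045 = 2.493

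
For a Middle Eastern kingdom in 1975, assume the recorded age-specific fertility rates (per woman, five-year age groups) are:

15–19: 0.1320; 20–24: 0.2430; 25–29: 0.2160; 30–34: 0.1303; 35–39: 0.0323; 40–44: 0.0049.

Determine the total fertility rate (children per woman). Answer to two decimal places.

3.79

Sum of ASFRs = 0.1320 + 0.2430 + 0.2160 + 0.1303 + 0.0323 + 0.0049 = 0.7585
TFR = 5 × 0.7585 = 3.7925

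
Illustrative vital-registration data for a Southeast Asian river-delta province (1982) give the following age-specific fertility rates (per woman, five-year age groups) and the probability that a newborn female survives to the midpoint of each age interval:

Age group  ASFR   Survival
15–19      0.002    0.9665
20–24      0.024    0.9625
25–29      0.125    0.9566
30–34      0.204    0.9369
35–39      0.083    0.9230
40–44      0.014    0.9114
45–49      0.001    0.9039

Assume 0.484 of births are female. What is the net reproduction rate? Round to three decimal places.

Proportion female at birth = 0.484.
Per-age-group product (5 × ASFR × survival probability):
  15–19: 5 × 0.002 × 0.9665 = 0.00967
  20–24: 5 × 0.024 × 0.9625 = 0.11550
  25–29: 5 × 0.125 × 0.9566 = 0.59788
  30–34: 5 × 0.204 × 0.9369 = 0.95564
  35–39: 5 × 0.083 × 0.9230 = 0.38305
  40–44: 5 × 0.014 × 0.9114 = 0.06380
  45–49: 5 × 0.001 × 0.9039 = 0.00452
Sum = 2.13006
NRR = 0.484 × 2.13006 = 1.03095

1.031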